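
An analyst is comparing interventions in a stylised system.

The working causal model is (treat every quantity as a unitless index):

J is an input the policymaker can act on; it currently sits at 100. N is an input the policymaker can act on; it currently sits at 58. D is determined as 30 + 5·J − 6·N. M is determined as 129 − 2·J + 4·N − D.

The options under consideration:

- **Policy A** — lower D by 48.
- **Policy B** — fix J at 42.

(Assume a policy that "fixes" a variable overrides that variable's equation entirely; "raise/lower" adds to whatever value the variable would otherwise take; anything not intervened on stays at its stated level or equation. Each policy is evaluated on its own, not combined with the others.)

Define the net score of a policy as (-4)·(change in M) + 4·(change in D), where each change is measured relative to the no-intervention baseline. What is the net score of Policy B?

Baseline:
  J = 100
  N = 58
  D = 30 + 5·100 − 6·58 = 182
  M = 129 − 2·100 + 4·58 − 182 = -21
Policy B (J := 42):
  J = 42
  N = 58
  D = 30 + 5·42 − 6·58 = -108
  M = 129 − 2·42 + 4·58 − (-108) = 385
ΔM = 385 − (-21) = 406; ΔD = -108 − 182 = -290
Score = (-4)·406 + 4·(-290) = -2784

-2784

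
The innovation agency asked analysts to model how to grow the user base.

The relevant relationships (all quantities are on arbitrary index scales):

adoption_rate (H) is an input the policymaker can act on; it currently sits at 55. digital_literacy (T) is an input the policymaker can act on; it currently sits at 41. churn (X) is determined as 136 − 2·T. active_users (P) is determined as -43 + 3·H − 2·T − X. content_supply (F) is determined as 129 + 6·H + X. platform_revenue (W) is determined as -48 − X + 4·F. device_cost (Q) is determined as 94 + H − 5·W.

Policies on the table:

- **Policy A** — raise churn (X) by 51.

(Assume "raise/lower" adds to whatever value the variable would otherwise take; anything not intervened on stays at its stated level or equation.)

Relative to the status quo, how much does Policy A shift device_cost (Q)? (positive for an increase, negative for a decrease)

Baseline:
  H = 55
  T = 41
  X = 136 − 2·41 = 54
  F = 129 + 6·55 + 54 = 513
  W = -48 − 54 + 4·513 = 1950
  Q = 94 + 55 − 5·1950 = -9601
Policy A (X + 51):
  H = 55
  T = 41
  X = 136 − 2·41 (+51 from intervention) = 105
  F = 129 + 6·55 + 105 = 564
  W = -48 − 105 + 4·564 = 2103
  Q = 94 + 55 − 5·2103 = -10366
Change in Q: -10366 − (-9601) = -765

-765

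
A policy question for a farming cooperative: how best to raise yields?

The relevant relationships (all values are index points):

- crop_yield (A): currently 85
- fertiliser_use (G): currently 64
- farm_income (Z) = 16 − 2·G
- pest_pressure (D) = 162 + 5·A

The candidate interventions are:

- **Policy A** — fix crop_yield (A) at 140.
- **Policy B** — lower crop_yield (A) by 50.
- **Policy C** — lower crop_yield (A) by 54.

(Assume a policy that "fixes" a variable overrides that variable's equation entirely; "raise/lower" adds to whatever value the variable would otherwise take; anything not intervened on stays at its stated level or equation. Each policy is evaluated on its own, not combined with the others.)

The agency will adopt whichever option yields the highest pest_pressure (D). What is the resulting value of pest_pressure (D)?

862

Policy A (A := 140):
  A = 140
  D = 162 + 5·140 = 862
Policy B (A − 50):
  A = 85 − 50 = 35
  D = 162 + 5·35 = 337
Policy C (A − 54):
  A = 85 − 54 = 31
  D = 162 + 5·31 = 317
Comparing — Policy A: D=862, Policy B: D=337, Policy C: D=317. Highest is 862 (Policy A).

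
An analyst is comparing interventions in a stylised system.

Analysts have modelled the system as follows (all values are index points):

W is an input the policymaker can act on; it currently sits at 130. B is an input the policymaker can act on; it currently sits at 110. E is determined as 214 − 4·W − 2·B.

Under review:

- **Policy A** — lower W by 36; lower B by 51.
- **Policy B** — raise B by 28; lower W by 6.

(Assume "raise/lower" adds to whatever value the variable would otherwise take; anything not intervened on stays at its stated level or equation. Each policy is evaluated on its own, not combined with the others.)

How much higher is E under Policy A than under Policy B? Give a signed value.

278

Policy A (W − 36, B − 51):
  W = 130 − 36 = 94
  B = 110 − 51 = 59
  E = 214 − 4·94 − 2·59 = -280
Policy B (B + 28, W − 6):
  W = 130 − 6 = 124
  B = 110 + 28 = 138
  E = 214 − 4·124 − 2·138 = -558
E: -280 − (-558) = 278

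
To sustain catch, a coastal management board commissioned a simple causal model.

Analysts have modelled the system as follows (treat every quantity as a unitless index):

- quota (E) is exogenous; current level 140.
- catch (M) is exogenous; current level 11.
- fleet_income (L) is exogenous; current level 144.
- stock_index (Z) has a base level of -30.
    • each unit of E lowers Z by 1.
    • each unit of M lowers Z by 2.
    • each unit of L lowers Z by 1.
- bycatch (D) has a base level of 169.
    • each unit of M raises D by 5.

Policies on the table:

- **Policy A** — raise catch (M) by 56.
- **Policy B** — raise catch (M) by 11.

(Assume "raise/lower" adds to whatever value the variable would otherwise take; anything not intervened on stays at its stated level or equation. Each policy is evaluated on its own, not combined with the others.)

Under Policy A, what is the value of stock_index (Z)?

Policy A (M + 56):
  E = 140
  M = 11 + 56 = 67
  L = 144
  Z = -30 − 140 − 2·67 − 144 = -448

-448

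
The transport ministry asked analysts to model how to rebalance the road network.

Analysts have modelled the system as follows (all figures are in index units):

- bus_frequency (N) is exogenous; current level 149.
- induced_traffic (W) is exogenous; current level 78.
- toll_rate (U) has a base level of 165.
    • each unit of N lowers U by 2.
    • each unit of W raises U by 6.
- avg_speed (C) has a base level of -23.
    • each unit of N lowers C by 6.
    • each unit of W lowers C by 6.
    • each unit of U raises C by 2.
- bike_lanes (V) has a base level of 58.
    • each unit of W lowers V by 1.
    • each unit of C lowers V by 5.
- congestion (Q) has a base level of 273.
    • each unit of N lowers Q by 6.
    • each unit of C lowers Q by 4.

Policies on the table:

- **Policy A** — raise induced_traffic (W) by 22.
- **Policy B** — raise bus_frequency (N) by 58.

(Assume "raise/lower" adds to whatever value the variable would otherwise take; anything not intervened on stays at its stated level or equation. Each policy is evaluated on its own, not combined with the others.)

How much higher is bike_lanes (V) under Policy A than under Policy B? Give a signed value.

Policy A (W + 22):
  N = 149
  W = 78 + 22 = 100
  U = 165 − 2·149 + 6·100 = 467
  C = -23 − 6·149 − 6·100 + 2·467 = -583
  V = 58 − 100 − 5·(-583) = 2873
Policy B (N + 58):
  N = 149 + 58 = 207
  W = 78
  U = 165 − 2·207 + 6·78 = 219
  C = -23 − 6·207 − 6·78 + 2·219 = -1295
  V = 58 − 78 − 5·(-1295) = 6455
V: 2873 − 6455 = -3582

-3582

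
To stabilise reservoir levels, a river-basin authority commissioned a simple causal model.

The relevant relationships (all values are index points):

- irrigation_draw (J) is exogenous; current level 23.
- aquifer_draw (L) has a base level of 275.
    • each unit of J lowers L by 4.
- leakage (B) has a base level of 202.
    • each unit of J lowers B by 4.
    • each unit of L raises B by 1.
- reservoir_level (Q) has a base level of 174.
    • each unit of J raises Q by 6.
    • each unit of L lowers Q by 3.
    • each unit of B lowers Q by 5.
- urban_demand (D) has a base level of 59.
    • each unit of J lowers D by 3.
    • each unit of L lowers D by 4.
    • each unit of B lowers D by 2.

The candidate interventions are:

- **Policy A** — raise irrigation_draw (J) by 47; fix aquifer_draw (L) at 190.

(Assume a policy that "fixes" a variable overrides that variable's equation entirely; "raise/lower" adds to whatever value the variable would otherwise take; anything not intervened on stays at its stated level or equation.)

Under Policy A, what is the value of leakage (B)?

Policy A (J + 47, L := 190):
  J = 23 + 47 = 70
  L = 190
  B = 202 − 4·70 + 190 = 112

112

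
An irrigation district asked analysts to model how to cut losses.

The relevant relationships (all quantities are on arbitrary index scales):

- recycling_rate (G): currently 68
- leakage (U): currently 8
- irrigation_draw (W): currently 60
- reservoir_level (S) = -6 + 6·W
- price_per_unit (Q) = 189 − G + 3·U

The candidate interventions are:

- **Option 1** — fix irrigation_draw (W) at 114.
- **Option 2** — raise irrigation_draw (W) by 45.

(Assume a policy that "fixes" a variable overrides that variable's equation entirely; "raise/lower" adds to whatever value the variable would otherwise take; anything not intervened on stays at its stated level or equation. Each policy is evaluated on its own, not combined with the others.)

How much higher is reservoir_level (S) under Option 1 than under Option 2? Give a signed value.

54

Option 1 (W := 114):
  W = 114
  S = -6 + 6·114 = 678
Option 2 (W + 45):
  W = 60 + 45 = 105
  S = -6 + 6·105 = 624
S: 678 − 624 = 54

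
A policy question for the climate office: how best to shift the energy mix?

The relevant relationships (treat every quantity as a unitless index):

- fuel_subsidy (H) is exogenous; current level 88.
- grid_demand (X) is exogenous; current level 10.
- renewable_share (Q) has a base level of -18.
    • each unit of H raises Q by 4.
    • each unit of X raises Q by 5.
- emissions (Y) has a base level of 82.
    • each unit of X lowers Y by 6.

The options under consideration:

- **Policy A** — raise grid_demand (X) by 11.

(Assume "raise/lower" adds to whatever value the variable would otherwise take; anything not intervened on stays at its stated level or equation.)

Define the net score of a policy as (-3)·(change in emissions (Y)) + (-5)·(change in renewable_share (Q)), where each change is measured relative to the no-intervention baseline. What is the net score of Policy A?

-77

Baseline:
  H = 88
  X = 10
  Q = -18 + 4·88 + 5·10 = 384
  Y = 82 − 6·10 = 22
Policy A (X + 11):
  H = 88
  X = 10 + 11 = 21
  Q = -18 + 4·88 + 5·21 = 439
  Y = 82 − 6·21 = -44
ΔY = -44 − 22 = -66; ΔQ = 439 − 384 = 55
Score = (-3)·(-66) + (-5)·55 = -77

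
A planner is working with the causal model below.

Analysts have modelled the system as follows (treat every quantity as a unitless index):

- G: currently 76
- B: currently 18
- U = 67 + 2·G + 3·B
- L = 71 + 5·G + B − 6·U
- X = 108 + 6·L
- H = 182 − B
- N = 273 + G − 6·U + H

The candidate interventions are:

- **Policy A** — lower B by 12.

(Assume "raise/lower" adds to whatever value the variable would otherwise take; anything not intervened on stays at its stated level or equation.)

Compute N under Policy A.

Policy A (B − 12):
  G = 76
  B = 18 − 12 = 6
  U = 67 + 2·76 + 3·6 = 237
  H = 182 − 6 = 176
  N = 273 + 76 − 6·237 + 176 = -897

-897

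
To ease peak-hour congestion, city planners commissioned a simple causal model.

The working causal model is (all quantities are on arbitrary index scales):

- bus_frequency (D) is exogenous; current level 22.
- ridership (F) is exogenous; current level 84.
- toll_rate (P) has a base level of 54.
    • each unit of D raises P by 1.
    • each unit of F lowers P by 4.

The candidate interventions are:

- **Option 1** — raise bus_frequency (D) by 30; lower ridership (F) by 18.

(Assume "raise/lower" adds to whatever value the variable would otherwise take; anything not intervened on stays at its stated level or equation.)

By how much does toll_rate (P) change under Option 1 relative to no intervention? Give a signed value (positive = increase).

Baseline:
  D = 22
  F = 84
  P = 54 + 22 − 4·84 = -260
Option 1 (D + 30, F − 18):
  D = 22 + 30 = 52
  F = 84 − 18 = 66
  P = 54 + 52 − 4·66 = -158
Change in P: -158 − (-260) = 102

102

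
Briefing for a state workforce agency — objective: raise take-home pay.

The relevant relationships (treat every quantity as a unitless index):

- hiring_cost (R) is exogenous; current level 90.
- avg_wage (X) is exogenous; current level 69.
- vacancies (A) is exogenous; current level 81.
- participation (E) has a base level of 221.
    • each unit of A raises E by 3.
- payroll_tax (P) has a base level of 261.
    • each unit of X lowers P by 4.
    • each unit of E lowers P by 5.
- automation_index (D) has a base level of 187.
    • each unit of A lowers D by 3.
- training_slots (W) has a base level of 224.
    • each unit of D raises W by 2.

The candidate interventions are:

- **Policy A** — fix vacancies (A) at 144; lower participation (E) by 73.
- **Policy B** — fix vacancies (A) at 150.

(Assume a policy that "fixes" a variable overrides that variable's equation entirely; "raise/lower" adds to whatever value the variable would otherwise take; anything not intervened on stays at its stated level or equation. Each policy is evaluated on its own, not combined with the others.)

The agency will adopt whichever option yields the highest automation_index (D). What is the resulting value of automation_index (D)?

Policy A (A := 144, E − 73):
  A = 144
  D = 187 − 3·144 = -245
Policy B (A := 150):
  A = 150
  D = 187 − 3·150 = -263
Comparing — Policy A: D=-245, Policy B: D=-263. Highest is -245 (Policy A).

-245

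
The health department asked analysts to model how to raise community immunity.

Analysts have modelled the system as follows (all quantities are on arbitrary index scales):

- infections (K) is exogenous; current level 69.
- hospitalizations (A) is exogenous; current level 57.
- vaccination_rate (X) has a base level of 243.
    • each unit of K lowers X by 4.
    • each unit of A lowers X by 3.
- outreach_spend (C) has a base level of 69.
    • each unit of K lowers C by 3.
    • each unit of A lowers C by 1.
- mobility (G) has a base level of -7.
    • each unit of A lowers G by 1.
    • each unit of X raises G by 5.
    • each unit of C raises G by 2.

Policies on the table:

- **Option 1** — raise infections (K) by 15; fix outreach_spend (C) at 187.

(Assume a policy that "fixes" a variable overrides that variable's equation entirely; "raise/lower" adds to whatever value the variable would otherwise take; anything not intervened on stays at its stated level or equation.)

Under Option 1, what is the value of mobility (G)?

Option 1 (K + 15, C := 187):
  K = 69 + 15 = 84
  A = 57
  X = 243 − 4·84 − 3·57 = -264
  C = 187
  G = -7 − 57 + 5·(-264) + 2·187 = -1010

-1010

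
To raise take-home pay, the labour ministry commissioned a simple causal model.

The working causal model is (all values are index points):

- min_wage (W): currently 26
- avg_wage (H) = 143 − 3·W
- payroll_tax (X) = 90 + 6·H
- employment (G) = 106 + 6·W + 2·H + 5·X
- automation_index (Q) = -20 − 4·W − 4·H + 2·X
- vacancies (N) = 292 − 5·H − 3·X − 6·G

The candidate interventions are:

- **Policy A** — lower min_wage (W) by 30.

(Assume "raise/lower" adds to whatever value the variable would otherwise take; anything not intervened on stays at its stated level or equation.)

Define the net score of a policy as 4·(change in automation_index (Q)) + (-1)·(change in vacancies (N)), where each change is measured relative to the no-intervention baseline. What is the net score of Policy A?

Baseline:
  W = 26
  H = 143 − 3·26 = 65
  X = 90 + 6·65 = 480
  G = 106 + 6·26 + 2·65 + 5·480 = 2792
  Q = -20 − 4·26 − 4·65 + 2·480 = 576
  N = 292 − 5·65 − 3·480 − 6·2792 = -18225
Policy A (W − 30):
  W = 26 − 30 = -4
  H = 143 − 3·(-4) = 155
  X = 90 + 6·155 = 1020
  G = 106 + 6·(-4) + 2·155 + 5·1020 = 5492
  Q = -20 − 4·(-4) − 4·155 + 2·1020 = 1416
  N = 292 − 5·155 − 3·1020 − 6·5492 = -36495
ΔQ = 1416 − 576 = 840; ΔN = -36495 − (-18225) = -18270
Score = 4·840 + (-1)·(-18270) = 21630

21630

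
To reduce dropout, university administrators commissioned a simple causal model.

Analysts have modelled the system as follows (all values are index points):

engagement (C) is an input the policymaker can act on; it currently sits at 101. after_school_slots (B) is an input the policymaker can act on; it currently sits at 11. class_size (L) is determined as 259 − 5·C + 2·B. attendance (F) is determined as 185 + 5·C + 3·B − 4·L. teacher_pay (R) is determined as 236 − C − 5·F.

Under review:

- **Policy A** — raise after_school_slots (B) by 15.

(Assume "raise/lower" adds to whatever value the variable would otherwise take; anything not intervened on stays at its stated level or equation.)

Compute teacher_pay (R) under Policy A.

Policy A (B + 15):
  C = 101
  B = 11 + 15 = 26
  L = 259 − 5·101 + 2·26 = -194
  F = 185 + 5·101 + 3·26 − 4·(-194) = 1544
  R = 236 − 101 − 5·1544 = -7585

-7585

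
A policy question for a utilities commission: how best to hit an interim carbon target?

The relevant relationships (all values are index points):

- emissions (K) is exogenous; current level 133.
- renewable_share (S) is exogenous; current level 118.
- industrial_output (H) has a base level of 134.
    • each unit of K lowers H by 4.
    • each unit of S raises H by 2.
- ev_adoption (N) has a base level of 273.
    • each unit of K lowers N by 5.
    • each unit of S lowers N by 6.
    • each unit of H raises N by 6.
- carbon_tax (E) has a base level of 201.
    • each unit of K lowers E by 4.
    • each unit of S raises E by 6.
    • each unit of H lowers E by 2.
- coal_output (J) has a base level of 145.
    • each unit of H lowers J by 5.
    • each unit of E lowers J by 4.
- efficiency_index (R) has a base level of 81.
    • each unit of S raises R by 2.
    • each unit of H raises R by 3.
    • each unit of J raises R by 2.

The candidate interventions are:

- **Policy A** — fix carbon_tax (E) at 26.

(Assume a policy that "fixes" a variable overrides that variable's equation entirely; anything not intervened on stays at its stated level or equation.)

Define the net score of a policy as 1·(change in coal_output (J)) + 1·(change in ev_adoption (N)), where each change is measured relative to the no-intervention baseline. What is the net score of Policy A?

Baseline:
  K = 133
  S = 118
  H = 134 − 4·133 + 2·118 = -162
  N = 273 − 5·133 − 6·118 + 6·(-162) = -2072
  E = 201 − 4·133 + 6·118 − 2·(-162) = 701
  J = 145 − 5·(-162) − 4·701 = -1849
Policy A (E := 26):
  K = 133
  S = 118
  H = 134 − 4·133 + 2·118 = -162
  N = 273 − 5·133 − 6·118 + 6·(-162) = -2072
  E = 26
  J = 145 − 5·(-162) − 4·26 = 851
ΔJ = 851 − (-1849) = 2700; ΔN = -2072 − (-2072) = 0
Score = 1·2700 + 1·0 = 2700

2700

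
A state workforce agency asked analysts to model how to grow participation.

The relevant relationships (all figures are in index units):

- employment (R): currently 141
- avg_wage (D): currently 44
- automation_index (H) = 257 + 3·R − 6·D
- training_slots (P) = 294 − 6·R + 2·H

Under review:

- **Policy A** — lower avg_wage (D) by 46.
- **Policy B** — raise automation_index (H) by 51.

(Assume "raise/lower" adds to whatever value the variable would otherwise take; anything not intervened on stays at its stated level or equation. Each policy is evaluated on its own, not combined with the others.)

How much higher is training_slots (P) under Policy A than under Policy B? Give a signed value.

450

Policy A (D − 46):
  R = 141
  D = 44 − 46 = -2
  H = 257 + 3·141 − 6·(-2) = 692
  P = 294 − 6·141 + 2·692 = 832
Policy B (H + 51):
  R = 141
  D = 44
  H = 257 + 3·141 − 6·44 (+51 from intervention) = 467
  P = 294 − 6·141 + 2·467 = 382
P: 832 − 382 = 450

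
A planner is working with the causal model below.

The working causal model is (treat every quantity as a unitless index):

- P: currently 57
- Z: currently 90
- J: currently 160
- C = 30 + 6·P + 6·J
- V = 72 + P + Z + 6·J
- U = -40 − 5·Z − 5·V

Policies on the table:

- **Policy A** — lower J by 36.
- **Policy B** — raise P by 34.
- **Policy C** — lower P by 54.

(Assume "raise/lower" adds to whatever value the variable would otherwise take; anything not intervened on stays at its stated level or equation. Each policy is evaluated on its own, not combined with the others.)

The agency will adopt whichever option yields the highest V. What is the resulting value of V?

Policy A (J − 36):
  P = 57
  Z = 90
  J = 160 − 36 = 124
  V = 72 + 57 + 90 + 6·124 = 963
Policy B (P + 34):
  P = 57 + 34 = 91
  Z = 90
  J = 160
  V = 72 + 91 + 90 + 6·160 = 1213
Policy C (P − 54):
  P = 57 − 54 = 3
  Z = 90
  J = 160
  V = 72 + 3 + 90 + 6·160 = 1125
Comparing — Policy A: V=963, Policy B: V=1213, Policy C: V=1125. Highest is 1213 (Policy B).

1213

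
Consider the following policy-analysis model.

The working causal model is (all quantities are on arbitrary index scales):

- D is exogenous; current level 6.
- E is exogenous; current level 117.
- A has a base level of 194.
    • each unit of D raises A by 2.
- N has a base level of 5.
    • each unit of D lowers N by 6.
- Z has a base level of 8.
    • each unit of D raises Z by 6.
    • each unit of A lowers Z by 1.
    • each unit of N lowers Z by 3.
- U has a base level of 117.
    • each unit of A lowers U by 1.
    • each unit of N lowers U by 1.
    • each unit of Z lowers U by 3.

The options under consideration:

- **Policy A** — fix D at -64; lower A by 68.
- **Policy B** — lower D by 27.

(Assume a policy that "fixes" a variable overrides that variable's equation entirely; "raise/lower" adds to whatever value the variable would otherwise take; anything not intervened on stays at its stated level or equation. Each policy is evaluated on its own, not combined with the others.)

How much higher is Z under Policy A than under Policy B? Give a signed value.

-878

Policy A (D := -64, A − 68):
  D = -64
  A = 194 + 2·(-64) (−68 from intervention) = -2
  N = 5 − 6·(-64) = 389
  Z = 8 + 6·(-64) − (-2) − 3·389 = -1541
Policy B (D − 27):
  D = 6 − 27 = -21
  A = 194 + 2·(-21) = 152
  N = 5 − 6·(-21) = 131
  Z = 8 + 6·(-21) − 152 − 3·131 = -663
Z: -1541 − (-663) = -878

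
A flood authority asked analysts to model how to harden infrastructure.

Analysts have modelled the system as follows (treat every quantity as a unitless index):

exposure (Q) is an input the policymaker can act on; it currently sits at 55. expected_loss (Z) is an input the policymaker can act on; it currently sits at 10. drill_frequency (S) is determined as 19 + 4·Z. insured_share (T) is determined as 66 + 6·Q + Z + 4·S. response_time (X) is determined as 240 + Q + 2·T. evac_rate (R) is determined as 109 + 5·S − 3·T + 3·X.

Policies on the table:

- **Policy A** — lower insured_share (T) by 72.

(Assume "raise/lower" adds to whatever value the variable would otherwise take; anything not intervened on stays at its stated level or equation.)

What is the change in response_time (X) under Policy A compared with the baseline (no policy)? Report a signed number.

-144

Baseline:
  Q = 55
  Z = 10
  S = 19 + 4·10 = 59
  T = 66 + 6·55 + 10 + 4·59 = 642
  X = 240 + 55 + 2·642 = 1579
Policy A (T − 72):
  Q = 55
  Z = 10
  S = 19 + 4·10 = 59
  T = 66 + 6·55 + 10 + 4·59 (−72 from intervention) = 570
  X = 240 + 55 + 2·570 = 1435
Change in X: 1435 − 1579 = -144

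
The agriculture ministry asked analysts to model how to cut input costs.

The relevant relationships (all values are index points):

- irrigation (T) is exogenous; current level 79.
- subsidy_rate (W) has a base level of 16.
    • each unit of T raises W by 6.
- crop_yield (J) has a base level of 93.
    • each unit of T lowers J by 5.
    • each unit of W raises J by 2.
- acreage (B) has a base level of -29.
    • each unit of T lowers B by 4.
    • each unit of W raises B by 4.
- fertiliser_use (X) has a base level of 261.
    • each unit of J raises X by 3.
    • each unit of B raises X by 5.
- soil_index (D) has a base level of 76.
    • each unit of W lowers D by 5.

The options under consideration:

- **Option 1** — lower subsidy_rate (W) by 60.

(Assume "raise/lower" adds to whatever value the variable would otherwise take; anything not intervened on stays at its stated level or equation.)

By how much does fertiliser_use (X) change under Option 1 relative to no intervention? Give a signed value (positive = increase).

Baseline:
  T = 79
  W = 16 + 6·79 = 490
  J = 93 − 5·79 + 2·490 = 678
  B = -29 − 4·79 + 4·490 = 1615
  X = 261 + 3·678 + 5·1615 = 10370
Option 1 (W − 60):
  T = 79
  W = 16 + 6·79 (−60 from intervention) = 430
  J = 93 − 5·79 + 2·430 = 558
  B = -29 − 4·79 + 4·430 = 1375
  X = 261 + 3·558 + 5·1375 = 8810
Change in X: 8810 − 10370 = -1560

-1560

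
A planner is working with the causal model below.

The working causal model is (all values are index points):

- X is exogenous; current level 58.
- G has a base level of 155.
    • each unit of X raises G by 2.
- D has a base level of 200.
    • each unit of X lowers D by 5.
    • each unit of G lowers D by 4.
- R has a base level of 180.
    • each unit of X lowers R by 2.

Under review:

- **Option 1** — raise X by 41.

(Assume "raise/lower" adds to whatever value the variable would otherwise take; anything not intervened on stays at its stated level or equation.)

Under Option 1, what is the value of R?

Option 1 (X + 41):
  X = 58 + 41 = 99
  R = 180 − 2·99 = -18

-18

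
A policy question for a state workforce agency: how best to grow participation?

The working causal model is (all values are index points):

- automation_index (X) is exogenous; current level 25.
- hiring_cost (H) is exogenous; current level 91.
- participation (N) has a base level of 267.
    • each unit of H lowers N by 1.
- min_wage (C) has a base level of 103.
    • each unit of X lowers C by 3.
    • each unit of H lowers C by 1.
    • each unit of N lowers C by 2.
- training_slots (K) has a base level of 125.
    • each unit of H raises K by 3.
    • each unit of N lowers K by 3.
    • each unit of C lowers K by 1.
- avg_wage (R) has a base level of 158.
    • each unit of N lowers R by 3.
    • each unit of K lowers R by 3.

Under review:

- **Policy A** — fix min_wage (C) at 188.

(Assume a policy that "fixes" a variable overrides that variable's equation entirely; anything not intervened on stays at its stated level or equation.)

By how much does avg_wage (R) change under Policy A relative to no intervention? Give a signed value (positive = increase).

1809

Baseline:
  X = 25
  H = 91
  N = 267 − 91 = 176
  C = 103 − 3·25 − 91 − 2·176 = -415
  K = 125 + 3·91 − 3·176 − (-415) = 285
  R = 158 − 3·176 − 3·285 = -1225
Policy A (C := 188):
  X = 25
  H = 91
  N = 267 − 91 = 176
  C = 188
  K = 125 + 3·91 − 3·176 − 188 = -318
  R = 158 − 3·176 − 3·(-318) = 584
Change in R: 584 − (-1225) = 1809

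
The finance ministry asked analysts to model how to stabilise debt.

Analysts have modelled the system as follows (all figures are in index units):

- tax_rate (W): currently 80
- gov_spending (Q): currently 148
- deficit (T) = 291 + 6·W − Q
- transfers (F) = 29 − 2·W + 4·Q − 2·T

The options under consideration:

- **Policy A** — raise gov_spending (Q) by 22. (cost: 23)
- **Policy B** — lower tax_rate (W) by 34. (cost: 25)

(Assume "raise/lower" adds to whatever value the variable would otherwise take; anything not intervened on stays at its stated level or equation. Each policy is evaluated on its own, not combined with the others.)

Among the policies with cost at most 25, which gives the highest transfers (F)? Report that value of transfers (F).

Policy A (Q + 22):
  W = 80
  Q = 148 + 22 = 170
  T = 291 + 6·80 − 170 = 601
  F = 29 − 2·80 + 4·170 − 2·601 = -653
Policy B (W − 34):
  W = 80 − 34 = 46
  Q = 148
  T = 291 + 6·46 − 148 = 419
  F = 29 − 2·46 + 4·148 − 2·419 = -309
Comparing — Policy A: F=-653, Policy B: F=-309. Highest is -309 (Policy B).

-309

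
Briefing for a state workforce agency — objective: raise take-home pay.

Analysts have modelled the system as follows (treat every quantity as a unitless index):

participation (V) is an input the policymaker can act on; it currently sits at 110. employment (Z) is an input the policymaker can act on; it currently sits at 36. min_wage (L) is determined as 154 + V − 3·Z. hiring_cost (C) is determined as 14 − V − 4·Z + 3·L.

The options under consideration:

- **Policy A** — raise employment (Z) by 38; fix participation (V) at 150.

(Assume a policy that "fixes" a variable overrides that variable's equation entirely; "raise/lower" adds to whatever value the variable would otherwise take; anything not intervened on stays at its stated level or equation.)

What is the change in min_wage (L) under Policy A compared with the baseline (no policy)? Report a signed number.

-74

Baseline:
  V = 110
  Z = 36
  L = 154 + 110 − 3·36 = 156
Policy A (Z + 38, V := 150):
  V = 150
  Z = 36 + 38 = 74
  L = 154 + 150 − 3·74 = 82
Change in L: 82 − 156 = -74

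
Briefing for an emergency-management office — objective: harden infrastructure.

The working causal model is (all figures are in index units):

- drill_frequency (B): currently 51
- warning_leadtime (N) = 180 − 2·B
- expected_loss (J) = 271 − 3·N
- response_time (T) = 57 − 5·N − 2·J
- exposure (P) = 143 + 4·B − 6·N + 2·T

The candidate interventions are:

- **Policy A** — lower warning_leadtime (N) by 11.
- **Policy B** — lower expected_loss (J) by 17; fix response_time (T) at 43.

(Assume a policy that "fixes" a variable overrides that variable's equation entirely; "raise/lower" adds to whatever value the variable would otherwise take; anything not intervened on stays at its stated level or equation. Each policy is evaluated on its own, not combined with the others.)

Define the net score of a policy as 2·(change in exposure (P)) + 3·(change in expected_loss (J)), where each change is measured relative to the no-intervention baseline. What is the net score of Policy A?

Baseline:
  B = 51
  N = 180 − 2·51 = 78
  J = 271 − 3·78 = 37
  T = 57 − 5·78 − 2·37 = -407
  P = 143 + 4·51 − 6·78 + 2·(-407) = -935
Policy A (N − 11):
  B = 51
  N = 180 − 2·51 (−11 from intervention) = 67
  J = 271 − 3·67 = 70
  T = 57 − 5·67 − 2·70 = -418
  P = 143 + 4·51 − 6·67 + 2·(-418) = -891
ΔP = -891 − (-935) = 44; ΔJ = 70 − 37 = 33
Score = 2·44 + 3·33 = 187

187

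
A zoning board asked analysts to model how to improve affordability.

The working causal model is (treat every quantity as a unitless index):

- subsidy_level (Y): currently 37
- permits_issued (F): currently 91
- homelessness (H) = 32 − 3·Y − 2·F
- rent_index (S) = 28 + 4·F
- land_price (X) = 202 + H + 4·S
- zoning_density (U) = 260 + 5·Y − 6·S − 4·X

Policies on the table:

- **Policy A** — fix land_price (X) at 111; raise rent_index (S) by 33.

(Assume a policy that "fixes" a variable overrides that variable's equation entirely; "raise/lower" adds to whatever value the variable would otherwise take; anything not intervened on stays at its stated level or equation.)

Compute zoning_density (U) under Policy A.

Policy A (X := 111, S + 33):
  Y = 37
  F = 91
  H = 32 − 3·37 − 2·91 = -261
  S = 28 + 4·91 (+33 from intervention) = 425
  X = 111
  U = 260 + 5·37 − 6·425 − 4·111 = -2549

-2549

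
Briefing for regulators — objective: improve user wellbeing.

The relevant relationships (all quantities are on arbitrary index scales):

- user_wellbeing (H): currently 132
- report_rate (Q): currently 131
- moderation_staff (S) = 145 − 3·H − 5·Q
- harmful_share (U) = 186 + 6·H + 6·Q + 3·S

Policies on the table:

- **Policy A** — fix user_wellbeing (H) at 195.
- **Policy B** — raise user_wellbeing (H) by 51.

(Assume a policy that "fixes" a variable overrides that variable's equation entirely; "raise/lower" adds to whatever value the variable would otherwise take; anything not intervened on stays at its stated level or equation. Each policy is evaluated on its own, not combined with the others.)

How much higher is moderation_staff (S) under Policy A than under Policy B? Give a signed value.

-36

Policy A (H := 195):
  H = 195
  Q = 131
  S = 145 − 3·195 − 5·131 = -1095
Policy B (H + 51):
  H = 132 + 51 = 183
  Q = 131
  S = 145 − 3·183 − 5·131 = -1059
S: -1095 − (-1059) = -36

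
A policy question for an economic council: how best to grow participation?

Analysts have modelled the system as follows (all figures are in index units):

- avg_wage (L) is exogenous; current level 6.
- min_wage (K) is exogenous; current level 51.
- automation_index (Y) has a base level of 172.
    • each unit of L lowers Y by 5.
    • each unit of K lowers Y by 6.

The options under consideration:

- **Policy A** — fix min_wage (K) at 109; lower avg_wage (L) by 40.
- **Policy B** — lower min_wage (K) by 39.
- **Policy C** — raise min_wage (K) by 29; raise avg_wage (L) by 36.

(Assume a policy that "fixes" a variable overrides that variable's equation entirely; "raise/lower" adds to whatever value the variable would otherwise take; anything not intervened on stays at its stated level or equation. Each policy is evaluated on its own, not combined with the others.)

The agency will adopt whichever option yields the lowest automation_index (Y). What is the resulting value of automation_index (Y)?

Policy A (K := 109, L − 40):
  L = 6 − 40 = -34
  K = 109
  Y = 172 − 5·(-34) − 6·109 = -312
Policy B (K − 39):
  L = 6
  K = 51 − 39 = 12
  Y = 172 − 5·6 − 6·12 = 70
Policy C (K + 29, L + 36):
  L = 6 + 36 = 42
  K = 51 + 29 = 80
  Y = 172 − 5·42 − 6·80 = -518
Comparing — Policy A: Y=-312, Policy B: Y=70, Policy C: Y=-518. Lowest is -518 (Policy C).

-518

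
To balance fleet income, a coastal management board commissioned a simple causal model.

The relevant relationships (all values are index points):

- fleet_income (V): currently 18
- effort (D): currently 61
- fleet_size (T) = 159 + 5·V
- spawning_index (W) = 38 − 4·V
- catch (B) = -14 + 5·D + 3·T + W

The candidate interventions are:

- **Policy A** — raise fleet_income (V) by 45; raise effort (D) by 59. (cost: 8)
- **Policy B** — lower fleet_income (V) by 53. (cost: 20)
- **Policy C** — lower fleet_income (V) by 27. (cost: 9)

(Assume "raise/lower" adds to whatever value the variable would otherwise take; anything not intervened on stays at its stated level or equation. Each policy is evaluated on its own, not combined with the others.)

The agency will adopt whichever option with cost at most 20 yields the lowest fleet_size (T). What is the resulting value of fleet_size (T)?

Policy A (V + 45, D + 59):
  V = 18 + 45 = 63
  T = 159 + 5·63 = 474
Policy B (V − 53):
  V = 18 − 53 = -35
  T = 159 + 5·(-35) = -16
Policy C (V − 27):
  V = 18 − 27 = -9
  T = 159 + 5·(-9) = 114
Comparing — Policy A: T=474, Policy B: T=-16, Policy C: T=114. Lowest is -16 (Policy B).

-16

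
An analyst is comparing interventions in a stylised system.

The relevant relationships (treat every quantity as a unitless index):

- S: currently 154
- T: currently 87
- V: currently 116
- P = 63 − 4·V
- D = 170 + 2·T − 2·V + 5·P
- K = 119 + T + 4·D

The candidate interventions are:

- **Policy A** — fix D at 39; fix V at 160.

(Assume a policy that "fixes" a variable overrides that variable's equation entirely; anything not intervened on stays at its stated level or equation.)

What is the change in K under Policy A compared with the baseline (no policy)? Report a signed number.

7728

Baseline:
  T = 87
  V = 116
  P = 63 − 4·116 = -401
  D = 170 + 2·87 − 2·116 + 5·(-401) = -1893
  K = 119 + 87 + 4·(-1893) = -7366
Policy A (D := 39, V := 160):
  T = 87
  V = 160
  P = 63 − 4·160 = -577
  D = 39
  K = 119 + 87 + 4·39 = 362
Change in K: 362 − (-7366) = 7728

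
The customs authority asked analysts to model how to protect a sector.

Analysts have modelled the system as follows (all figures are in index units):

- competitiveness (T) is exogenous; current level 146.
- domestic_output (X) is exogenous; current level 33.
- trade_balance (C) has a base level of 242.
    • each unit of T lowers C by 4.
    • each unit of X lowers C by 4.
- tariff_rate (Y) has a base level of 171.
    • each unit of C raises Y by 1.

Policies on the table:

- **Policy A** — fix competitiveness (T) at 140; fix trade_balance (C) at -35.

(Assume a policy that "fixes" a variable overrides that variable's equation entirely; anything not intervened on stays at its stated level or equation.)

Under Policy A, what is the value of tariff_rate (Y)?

Policy A (T := 140, C := -35):
  T = 140
  X = 33
  C = -35
  Y = 171 + (-35) = 136

136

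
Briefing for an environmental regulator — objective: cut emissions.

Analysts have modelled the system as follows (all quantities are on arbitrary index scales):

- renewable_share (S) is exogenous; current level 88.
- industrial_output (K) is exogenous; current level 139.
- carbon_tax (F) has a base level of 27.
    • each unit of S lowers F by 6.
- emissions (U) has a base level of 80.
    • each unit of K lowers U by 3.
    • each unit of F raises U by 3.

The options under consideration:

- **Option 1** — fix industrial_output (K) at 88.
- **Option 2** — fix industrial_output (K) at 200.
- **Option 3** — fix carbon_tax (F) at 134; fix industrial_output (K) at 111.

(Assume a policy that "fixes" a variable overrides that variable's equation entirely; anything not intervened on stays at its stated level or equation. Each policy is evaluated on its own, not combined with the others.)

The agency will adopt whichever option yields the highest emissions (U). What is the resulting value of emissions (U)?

Option 1 (K := 88):
  S = 88
  K = 88
  F = 27 − 6·88 = -501
  U = 80 − 3·88 + 3·(-501) = -1687
Option 2 (K := 200):
  S = 88
  K = 200
  F = 27 − 6·88 = -501
  U = 80 − 3·200 + 3·(-501) = -2023
Option 3 (F := 134, K := 111):
  S = 88
  K = 111
  F = 134
  U = 80 − 3·111 + 3·134 = 149
Comparing — Option 1: U=-1687, Option 2: U=-2023, Option 3: U=149. Highest is 149 (Option 3).

149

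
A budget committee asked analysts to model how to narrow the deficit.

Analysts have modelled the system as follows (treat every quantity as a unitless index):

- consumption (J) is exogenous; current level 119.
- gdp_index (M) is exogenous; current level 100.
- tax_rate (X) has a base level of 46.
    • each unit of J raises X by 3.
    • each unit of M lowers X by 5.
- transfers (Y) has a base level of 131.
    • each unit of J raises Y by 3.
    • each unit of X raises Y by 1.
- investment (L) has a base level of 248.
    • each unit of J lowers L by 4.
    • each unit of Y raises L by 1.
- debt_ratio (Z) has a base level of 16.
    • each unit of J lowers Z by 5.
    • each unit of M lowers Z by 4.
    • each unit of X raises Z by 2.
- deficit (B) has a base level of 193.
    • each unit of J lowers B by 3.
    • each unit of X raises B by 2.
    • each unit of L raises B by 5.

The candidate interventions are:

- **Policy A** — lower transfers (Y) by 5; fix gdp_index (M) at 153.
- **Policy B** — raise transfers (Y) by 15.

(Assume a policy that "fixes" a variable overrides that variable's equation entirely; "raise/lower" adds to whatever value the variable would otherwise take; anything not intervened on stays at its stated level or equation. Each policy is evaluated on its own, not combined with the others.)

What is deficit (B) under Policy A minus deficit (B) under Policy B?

Policy A (Y − 5, M := 153):
  J = 119
  M = 153
  X = 46 + 3·119 − 5·153 = -362
  Y = 131 + 3·119 + (-362) (−5 from intervention) = 121
  L = 248 − 4·119 + 121 = -107
  B = 193 − 3·119 + 2·(-362) + 5·(-107) = -1423
Policy B (Y + 15):
  J = 119
  M = 100
  X = 46 + 3·119 − 5·100 = -97
  Y = 131 + 3·119 + (-97) (+15 from intervention) = 406
  L = 248 − 4·119 + 406 = 178
  B = 193 − 3·119 + 2·(-97) + 5·178 = 532
B: -1423 − 532 = -1955

-1955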